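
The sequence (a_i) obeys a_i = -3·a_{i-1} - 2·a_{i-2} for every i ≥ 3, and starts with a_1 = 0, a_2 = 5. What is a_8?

635

a_3 = -15; a_4 = 35; a_5 = -75; a_6 = 155; a_7 = -315; a_8 = 635.
(Characteristic roots are -1 and -2.)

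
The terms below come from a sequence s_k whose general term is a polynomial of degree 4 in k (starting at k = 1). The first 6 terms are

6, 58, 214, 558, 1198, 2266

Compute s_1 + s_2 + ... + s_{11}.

1st diffs: 52, 156, 344, 640, 1068.
2nd diffs: 104, 188, 296, 428.
3rd diffs: 84, 108, 132.
4th diffs: 24, 24 (constant).
Newton forward-difference form: s_k = 6 + 52·C(k-1,1) + 104·C(k-1,2) + 84·C(k-1,3) + 24·C(k-1,4).
Continuing: …, 3918, 6334, 9718, 14298, …, s_{11} = 20326.
Summing k = 1..11 (11 terms) gives 58894.

58894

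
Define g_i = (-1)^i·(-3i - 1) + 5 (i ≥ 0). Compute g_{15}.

(-1)^15 = -1; -3i - 1 at i=15 is -46; so g_{15} = 51.

51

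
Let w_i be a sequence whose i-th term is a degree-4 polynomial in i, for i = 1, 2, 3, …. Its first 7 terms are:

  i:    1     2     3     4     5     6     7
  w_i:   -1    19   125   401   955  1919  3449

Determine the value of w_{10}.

13355

1st diffs: 20, 106, 276, 554, 964, 1530.
2nd diffs: 86, 170, 278, 410, 566.
3rd diffs: 84, 108, 132, 156.
4th diffs: 24, 24, 24 (constant).
So w_i = i^4 + 4i^3 - 6i^2 - 5i + 5.
Evaluating at i = 10 gives w_{10} = 13355.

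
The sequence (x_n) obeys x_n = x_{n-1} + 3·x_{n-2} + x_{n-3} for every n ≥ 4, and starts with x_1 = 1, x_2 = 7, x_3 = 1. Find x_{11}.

x_4 = 23, x_5 = 33, x_6 = 103, x_7 = 225, x_8 = 567, x_9 = 1345, x_{10} = 3271, x_{11} = 7873.

7873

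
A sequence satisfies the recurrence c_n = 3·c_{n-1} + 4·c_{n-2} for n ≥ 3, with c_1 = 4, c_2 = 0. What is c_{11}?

Iterate the recurrence:
c_3 = 16, c_4 = 48, c_5 = 208, c_6 = 816, c_7 = 3280, c_8 = 13104, c_9 = 52432, c_{10} = 209712, c_{11} = 838864.
(Characteristic roots are 4 and -1.)

838864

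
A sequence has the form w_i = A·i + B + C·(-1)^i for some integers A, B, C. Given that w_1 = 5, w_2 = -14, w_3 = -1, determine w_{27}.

Write the equations: A + B - C = 5; 2A + B + C = -14; 3A + B - C = -1.
Subtracting the first from the second: A + 2C = -19.
Subtracting the second from the third: A - 2C = 13.
Solving: C = -8, A = -3, then B = 0.
So w_i = -3·i + 0 + (-8)·(-1)^i; at i=27 this is -73.

-73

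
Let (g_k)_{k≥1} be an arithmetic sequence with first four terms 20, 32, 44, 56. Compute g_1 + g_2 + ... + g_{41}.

10660

Common difference d = 12.
g_k = 20 + (k - 1)·12.
g_{41} = 500; S = 41·(20 + 500)/2 = 10660.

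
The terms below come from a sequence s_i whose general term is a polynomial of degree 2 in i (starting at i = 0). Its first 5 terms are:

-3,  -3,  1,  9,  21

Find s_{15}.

417

1st diffs: 0, 4, 8, 12.
2nd diffs: 4, 4, 4 (constant).
Newton forward-difference form: s_i = -3 + 4·C(i,2).
At i = 15: i = 15, so s_{15} = -3 + 420 = 417.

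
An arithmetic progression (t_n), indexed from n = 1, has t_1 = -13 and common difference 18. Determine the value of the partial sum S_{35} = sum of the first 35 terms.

t_n = -13 + (n - 1)·18.
t_{35} = 599; S = 35·(-13 + 599)/2 = 10255.

10255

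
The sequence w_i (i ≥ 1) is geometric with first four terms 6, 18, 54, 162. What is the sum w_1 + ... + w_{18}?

Common ratio r = 3.
w_i = 6·3^(i-1).
S = 6·(3^18 - 1)/(3 - 1) = 6·(387420489 - 1)/(2) = 1162261464.

1162261464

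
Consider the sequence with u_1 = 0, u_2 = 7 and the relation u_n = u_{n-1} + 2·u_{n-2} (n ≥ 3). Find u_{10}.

Iterate the recurrence:
u_3 = 7, u_4 = 21, u_5 = 35, u_6 = 77, u_7 = 147, u_8 = 301, u_9 = 595, u_{10} = 1197.
(Characteristic roots are 2 and -1.)

1197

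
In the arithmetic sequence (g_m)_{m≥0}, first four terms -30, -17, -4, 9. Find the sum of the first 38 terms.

Common difference d = 13.
g_m = -30 + (m - 0)·13.
g_{37} = 451; S = 38·(-30 + 451)/2 = 7999.

7999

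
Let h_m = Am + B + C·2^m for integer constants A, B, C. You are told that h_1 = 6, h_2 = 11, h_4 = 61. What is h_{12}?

20421

Write the equations: A + B + 2C = 6; 2A + B + 4C = 11; 4A + B + 16C = 61.
Subtracting the first from the second: A + 2C = 5.
Subtracting the second from the third: 2A + 12C = 50.
Solving: C = 5, A = -5, then B = 1.
Therefore h_{12} = -60 + 1 + 5·4096 = 20421.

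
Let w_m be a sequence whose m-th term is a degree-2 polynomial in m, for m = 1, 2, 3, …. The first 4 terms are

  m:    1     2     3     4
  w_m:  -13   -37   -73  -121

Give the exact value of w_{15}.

-1441

1st diffs: -24, -36, -48.
2nd diffs: -12, -12 (constant).
So w_m = -6m^2 - 6m - 1.
Evaluating at m = 15 gives w_{15} = -1441.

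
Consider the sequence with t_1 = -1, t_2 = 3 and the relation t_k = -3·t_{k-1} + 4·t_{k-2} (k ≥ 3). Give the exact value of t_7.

-3277

Applying the relation repeatedly:
t_3 = -13;  t_4 = 51;  t_5 = -205;  t_6 = 819;  t_7 = -3277.
(Characteristic roots are 1 and -4.)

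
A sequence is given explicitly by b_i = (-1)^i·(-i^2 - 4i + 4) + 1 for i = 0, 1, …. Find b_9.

114

(-1)^9 = -1; -i^2 - 4i + 4 at i=9 is -113; so b_9 = 114.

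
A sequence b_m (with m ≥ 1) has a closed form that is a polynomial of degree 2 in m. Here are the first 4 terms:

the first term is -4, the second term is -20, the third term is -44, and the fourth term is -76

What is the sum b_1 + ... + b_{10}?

-1720

1st diffs: -16, -24, -32.
2nd diffs: -8, -8 (constant).
Newton forward-difference form: b_m = -4 + (-16)·C(m-1,1) + (-8)·C(m-1,2).
Continuing: …, -116, -164, -220, -284, …, b_{10} = -436.
Summing m = 1..10 (10 terms) gives -1720.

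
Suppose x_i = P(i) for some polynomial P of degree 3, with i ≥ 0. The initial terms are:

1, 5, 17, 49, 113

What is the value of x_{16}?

1st diffs: 4, 12, 32, 64.
2nd diffs: 8, 20, 32.
3rd diffs: 12, 12 (constant).
Newton forward-difference form: x_i = 1 + 4·C(i,1) + 8·C(i,2) + 12·C(i,3).
At i = 16: i = 16, so x_{16} = 1 + 64 + 960 + 6720 = 7745.

7745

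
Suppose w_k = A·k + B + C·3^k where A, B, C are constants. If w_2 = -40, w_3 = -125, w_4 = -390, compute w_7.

At k = 2, 3, 4: 2A + B + 9C = -40; 3A + B + 27C = -125; 4A + B + 81C = -390.
Subtracting the first from the second: A + 18C = -85.
Subtracting the second from the third: A + 54C = -265.
Solving: C = -5, A = 5, then B = -5.
Hence w_7 = 5·7 + (-5) + (-5)·2187 = -10905.

-10905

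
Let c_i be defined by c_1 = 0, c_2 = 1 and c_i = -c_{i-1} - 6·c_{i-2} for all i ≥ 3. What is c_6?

Iterate the recurrence:
c_3 = -1; c_4 = -5; c_5 = 11; c_6 = 19.

19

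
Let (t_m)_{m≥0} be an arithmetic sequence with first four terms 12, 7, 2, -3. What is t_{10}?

Common difference d = -5.
t_m = 12 + (m - 0)·(-5).
t_{10} = 12 + 10·(-5) = -38.

-38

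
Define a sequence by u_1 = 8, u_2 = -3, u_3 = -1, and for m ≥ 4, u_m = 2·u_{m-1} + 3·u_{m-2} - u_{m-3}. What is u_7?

Compute successive terms:
u_4 = -19  u_5 = -38  u_6 = -132  u_7 = -359.

-359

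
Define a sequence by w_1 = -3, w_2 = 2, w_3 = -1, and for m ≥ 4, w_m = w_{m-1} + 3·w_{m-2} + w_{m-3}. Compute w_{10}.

Compute successive terms:
w_4 = 2, w_5 = 1, w_6 = 6, w_7 = 11, w_8 = 30, w_9 = 69, w_{10} = 170.

170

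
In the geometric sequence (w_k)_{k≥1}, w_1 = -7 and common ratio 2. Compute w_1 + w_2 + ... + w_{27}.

-939524089

w_k = (-7)·2^(k-1).
S = (-7)·(2^27 - 1)/(2 - 1) = (-7)·(134217728 - 1)/(1) = -939524089.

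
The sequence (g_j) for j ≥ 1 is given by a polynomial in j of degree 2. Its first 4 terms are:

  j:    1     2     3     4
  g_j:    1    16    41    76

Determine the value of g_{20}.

1996

1st diffs: 15, 25, 35.
2nd diffs: 10, 10 (constant).
Newton forward-difference form: g_j = 1 + 15·C(j-1,1) + 10·C(j-1,2).
At j = 20: j-1 = 19, so g_{20} = 1 + 285 + 1710 = 1996.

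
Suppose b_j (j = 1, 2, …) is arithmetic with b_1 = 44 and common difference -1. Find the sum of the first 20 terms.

690

b_j = 44 + (j - 1)·(-1).
b_{20} = 25; S = 20·(44 + 25)/2 = 690.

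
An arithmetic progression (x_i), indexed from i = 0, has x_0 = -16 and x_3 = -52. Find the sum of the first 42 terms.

-11004

Common difference d = (-52 - (-16)) / (3 - 0) = -12.
x_i = -16 + (i - 0)·(-12).
x_{41} = -508; S = 42·(-16 + (-508))/2 = -11004.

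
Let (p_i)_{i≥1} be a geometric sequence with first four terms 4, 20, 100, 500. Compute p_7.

62500

Common ratio r = 5.
p_i = 4·5^(i-1).
p_7 = 4·5^6 = 62500.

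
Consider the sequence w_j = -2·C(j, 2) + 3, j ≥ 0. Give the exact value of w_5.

-17

C(5, 2) = 10, so w_5 = -17.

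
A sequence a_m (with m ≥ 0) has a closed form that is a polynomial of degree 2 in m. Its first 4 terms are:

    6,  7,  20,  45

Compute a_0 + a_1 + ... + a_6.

483

1st diffs: 1, 13, 25.
2nd diffs: 12, 12 (constant).
Newton forward-difference form: a_m = 6 + 1·C(m,1) + 12·C(m,2).
Continuing: 82, 131, 192.
Summing m = 0..6 (7 terms) gives 483.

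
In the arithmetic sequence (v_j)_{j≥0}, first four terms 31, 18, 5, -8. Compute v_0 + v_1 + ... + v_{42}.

-10406

Common difference d = -13.
v_j = 31 + (j - 0)·(-13).
v_{42} = -515; S = 43·(31 + (-515))/2 = -10406.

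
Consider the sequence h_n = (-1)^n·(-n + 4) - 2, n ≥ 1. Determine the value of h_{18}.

-16

(-1)^18 = 1; -n + 4 at n=18 is -14; so h_{18} = -16.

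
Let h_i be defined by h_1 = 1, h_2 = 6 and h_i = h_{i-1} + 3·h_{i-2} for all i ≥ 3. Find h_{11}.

8478

h_3 = 9; h_4 = 27; h_5 = 54; h_6 = 135; h_7 = 297; h_8 = 702; h_9 = 1593; h_{10} = 3699; h_{11} = 8478.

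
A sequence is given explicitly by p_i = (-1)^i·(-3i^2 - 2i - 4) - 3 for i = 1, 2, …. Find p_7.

(-1)^7 = -1; -3i^2 - 2i - 4 at i=7 is -165; so p_7 = 162.

162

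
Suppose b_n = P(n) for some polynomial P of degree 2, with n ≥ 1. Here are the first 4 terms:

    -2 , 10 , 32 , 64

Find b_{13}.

1st diffs: 12, 22, 32.
2nd diffs: 10, 10 (constant).
Newton forward-difference form: b_n = -2 + 12·C(n-1,1) + 10·C(n-1,2).
At n = 13: n-1 = 12, so b_{13} = -2 + 144 + 660 = 802.

802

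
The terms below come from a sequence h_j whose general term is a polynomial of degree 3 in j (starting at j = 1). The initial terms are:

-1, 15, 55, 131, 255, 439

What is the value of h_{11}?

1st diffs: 16, 40, 76, 124, 184.
2nd diffs: 24, 36, 48, 60.
3rd diffs: 12, 12, 12 (constant).
Newton forward-difference form: h_j = -1 + 16·C(j-1,1) + 24·C(j-1,2) + 12·C(j-1,3).
At j = 11: j-1 = 10, so h_{11} = -1 + 160 + 1080 + 1440 = 2679.

2679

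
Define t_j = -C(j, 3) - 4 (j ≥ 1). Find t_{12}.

C(12, 3) = 220, so t_{12} = -224.

-224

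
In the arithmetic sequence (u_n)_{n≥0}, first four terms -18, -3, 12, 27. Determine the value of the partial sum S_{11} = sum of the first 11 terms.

627

Common difference d = 15.
u_n = -18 + (n - 0)·15.
u_{10} = 132; S = 11·(-18 + 132)/2 = 627.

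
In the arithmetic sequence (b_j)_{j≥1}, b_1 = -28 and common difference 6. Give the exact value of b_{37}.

188

b_j = -28 + (j - 1)·6.
b_{37} = -28 + 36·6 = 188.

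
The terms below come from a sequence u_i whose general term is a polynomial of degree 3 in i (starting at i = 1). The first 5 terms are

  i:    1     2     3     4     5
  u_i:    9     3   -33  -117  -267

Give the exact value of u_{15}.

1st diffs: -6, -36, -84, -150.
2nd diffs: -30, -48, -66.
3rd diffs: -18, -18 (constant).
Newton forward-difference form: u_i = 9 + (-6)·C(i-1,1) + (-30)·C(i-1,2) + (-18)·C(i-1,3).
At i = 15: i-1 = 14, so u_{15} = 9 - 84 - 2730 - 6552 = -9357.

-9357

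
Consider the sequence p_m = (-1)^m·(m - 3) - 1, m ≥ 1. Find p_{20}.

16

(-1)^20 = 1; m - 3 at m=20 is 17; so p_{20} = 16.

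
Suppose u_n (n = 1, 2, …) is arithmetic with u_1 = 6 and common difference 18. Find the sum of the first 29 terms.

u_n = 6 + (n - 1)·18.
u_{29} = 510; S = 29·(6 + 510)/2 = 7482.

7482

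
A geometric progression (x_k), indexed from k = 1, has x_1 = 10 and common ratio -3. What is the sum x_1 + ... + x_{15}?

x_k = 10·(-3)^(k-1).
S = 10·((-3)^15 - 1)/(-3 - 1) = 10·(-14348907 - 1)/(-4) = 35872270.

35872270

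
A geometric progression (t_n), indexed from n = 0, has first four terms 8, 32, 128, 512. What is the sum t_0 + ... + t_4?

Common ratio r = 4.
t_n = 8·4^(n-0).
S = 8·(4^5 - 1)/(4 - 1) = 8·(1024 - 1)/(3) = 2728.

2728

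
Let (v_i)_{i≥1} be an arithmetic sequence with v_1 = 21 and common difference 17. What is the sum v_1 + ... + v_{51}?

22746

v_i = 21 + (i - 1)·17.
v_{51} = 871; S = 51·(21 + 871)/2 = 22746.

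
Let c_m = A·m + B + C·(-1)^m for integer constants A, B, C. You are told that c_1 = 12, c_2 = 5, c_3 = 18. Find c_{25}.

Write the equations: A + B - C = 12; 2A + B + C = 5; 3A + B - C = 18.
Subtracting the first from the second: A + 2C = -7.
Subtracting the second from the third: A - 2C = 13.
Solving: C = -5, A = 3, then B = 4.
Hence c_{25} = 3·25 + 4 + (-5)·(-1) = 84.

84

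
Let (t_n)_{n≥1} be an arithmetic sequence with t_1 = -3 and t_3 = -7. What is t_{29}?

-59

Common difference d = (-7 - (-3)) / (3 - 1) = -2.
t_n = -3 + (n - 1)·(-2).
t_{29} = -3 + 28·(-2) = -59.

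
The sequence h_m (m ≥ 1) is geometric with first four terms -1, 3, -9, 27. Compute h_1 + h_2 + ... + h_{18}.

96855122

Common ratio r = -3.
h_m = (-1)·(-3)^(m-1).
S = (-1)·((-3)^18 - 1)/(-3 - 1) = (-1)·(387420489 - 1)/(-4) = 96855122.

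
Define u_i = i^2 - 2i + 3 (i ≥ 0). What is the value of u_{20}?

363

u_{20} = 1·20^2 - 2·20 + 3 = 363.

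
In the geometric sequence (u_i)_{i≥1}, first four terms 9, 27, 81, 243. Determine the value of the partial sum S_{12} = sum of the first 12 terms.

2391480

Common ratio r = 3.
u_i = 9·3^(i-1).
S = 9·(3^12 - 1)/(3 - 1) = 9·(531441 - 1)/(2) = 2391480.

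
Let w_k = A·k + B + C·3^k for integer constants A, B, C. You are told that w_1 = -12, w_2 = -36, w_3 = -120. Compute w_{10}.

-295188

The three given values yield: A + B + 3C = -12; 2A + B + 9C = -36; 3A + B + 27C = -120.
Subtracting the first from the second: A + 6C = -24.
Subtracting the second from the third: A + 18C = -84.
Solving: C = -5, A = 6, then B = -3.
Therefore w_{10} = 60 + (-3) + (-5)·59049 = -295188.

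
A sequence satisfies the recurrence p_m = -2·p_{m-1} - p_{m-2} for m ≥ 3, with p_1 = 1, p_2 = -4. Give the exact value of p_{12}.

-34

Step forward from the initial values:
p_3 = 7;  p_4 = -10;  p_5 = 13;  p_6 = -16;  p_7 = 19;  p_8 = -22;  p_9 = 25;  p_{10} = -28;  p_{11} = 31;  p_{12} = -34.
(Characteristic roots are -1 and -1.)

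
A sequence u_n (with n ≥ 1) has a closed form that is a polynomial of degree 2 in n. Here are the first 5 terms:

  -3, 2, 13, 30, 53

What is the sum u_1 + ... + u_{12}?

1st diffs: 5, 11, 17, 23.
2nd diffs: 6, 6, 6 (constant).
So u_n = 3n^2 - 4n - 2.
Continuing: …, 82, 117, 158, 205, …, u_{12} = 382.
Summing n = 1..12 (12 terms) gives 1614.

1614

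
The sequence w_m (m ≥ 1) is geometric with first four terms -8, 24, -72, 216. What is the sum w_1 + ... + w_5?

-488

Common ratio r = -3.
w_m = (-8)·(-3)^(m-1).
S = (-8)·((-3)^5 - 1)/(-3 - 1) = (-8)·(-243 - 1)/(-4) = -488.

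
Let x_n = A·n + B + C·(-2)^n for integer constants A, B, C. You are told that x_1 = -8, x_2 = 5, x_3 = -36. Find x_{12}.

12231

The three given values yield: A + B - 2C = -8; 2A + B + 4C = 5; 3A + B - 8C = -36.
Subtracting the first from the second: A + 6C = 13.
Subtracting the second from the third: A - 12C = -41.
Solving: C = 3, A = -5, then B = 3.
Hence x_{12} = -5·12 + 3 + 3·4096 = 12231.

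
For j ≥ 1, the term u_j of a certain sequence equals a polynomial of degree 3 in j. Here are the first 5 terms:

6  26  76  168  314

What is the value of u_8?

1196

1st diffs: 20, 50, 92, 146.
2nd diffs: 30, 42, 54.
3rd diffs: 12, 12 (constant).
Newton forward-difference form: u_j = 6 + 20·C(j-1,1) + 30·C(j-1,2) + 12·C(j-1,3).
At j = 8: j-1 = 7, so u_8 = 6 + 140 + 630 + 420 = 1196.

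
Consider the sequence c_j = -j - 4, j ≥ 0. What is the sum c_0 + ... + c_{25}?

Over j = 0..25: Σj = 325.
Total = (-1)·325 + (-4)·26 = -429.

-429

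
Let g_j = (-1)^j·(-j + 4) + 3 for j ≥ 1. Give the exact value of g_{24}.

-17

(-1)^24 = 1; -j + 4 at j=24 is -20; so g_{24} = -17.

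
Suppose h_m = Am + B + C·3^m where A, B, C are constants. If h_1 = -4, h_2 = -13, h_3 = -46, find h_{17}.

-258280276

Plug in m = 1, 2, 3: A + B + 3C = -4; 2A + B + 9C = -13; 3A + B + 27C = -46.
Subtracting the first from the second: A + 6C = -9.
Subtracting the second from the third: A + 18C = -33.
Solving: C = -2, A = 3, then B = -1.
So h_m = 3·m + (-1) + (-2)·3^m; at m=17 this is -258280276.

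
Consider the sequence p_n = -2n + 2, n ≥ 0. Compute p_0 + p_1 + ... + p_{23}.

Over n = 0..23: Σn = 276.
Total = (-2)·276 + (2)·24 = -504.

-504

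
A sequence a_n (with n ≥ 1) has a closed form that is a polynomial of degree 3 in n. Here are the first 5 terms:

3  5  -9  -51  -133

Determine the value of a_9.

1st diffs: 2, -14, -42, -82.
2nd diffs: -16, -28, -40.
3rd diffs: -12, -12 (constant).
So a_n = -2n^3 + 4n^2 + 4n - 3.
Evaluating at n = 9 gives a_9 = -1101.

-1101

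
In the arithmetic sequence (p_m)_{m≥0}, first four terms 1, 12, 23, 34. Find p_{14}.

Common difference d = 11.
p_m = 1 + (m - 0)·11.
p_{14} = 1 + 14·11 = 155.

155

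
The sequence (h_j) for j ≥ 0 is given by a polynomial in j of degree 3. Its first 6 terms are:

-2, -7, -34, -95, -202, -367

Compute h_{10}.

1st diffs: -5, -27, -61, -107, -165.
2nd diffs: -22, -34, -46, -58.
3rd diffs: -12, -12, -12 (constant).
So h_j = -2j^3 - 5j^2 + 2j - 2.
Evaluating at j = 10 gives h_{10} = -2482.

-2482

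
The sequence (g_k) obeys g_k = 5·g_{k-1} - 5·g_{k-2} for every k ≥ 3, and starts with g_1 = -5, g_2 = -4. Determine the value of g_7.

Applying the relation repeatedly:
g_3 = 5  g_4 = 45  g_5 = 200  g_6 = 775  g_7 = 2875.

2875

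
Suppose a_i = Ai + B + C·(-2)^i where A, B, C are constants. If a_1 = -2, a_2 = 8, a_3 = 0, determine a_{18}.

262212

The three given values yield: A + B - 2C = -2; 2A + B + 4C = 8; 3A + B - 8C = 0.
Subtracting the first from the second: A + 6C = 10.
Subtracting the second from the third: A - 12C = -8.
Solving: C = 1, A = 4, then B = -4.
Hence a_{18} = 4·18 + (-4) + 1·262144 = 262212.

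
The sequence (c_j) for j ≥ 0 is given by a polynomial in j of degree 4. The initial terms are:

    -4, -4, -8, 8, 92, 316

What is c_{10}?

1st diffs: 0, -4, 16, 84, 224.
2nd diffs: -4, 20, 68, 140.
3rd diffs: 24, 48, 72.
4th diffs: 24, 24 (constant).
Newton forward-difference form: c_j = -4 + (-4)·C(j,2) + 24·C(j,3) + 24·C(j,4).
At j = 10: j = 10, so c_{10} = -4 - 180 + 2880 + 5040 = 7736.

7736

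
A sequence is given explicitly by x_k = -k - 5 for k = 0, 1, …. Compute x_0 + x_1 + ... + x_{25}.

-455

Over k = 0..25: Σk = 325.
Total = (-1)·325 + (-5)·26 = -455.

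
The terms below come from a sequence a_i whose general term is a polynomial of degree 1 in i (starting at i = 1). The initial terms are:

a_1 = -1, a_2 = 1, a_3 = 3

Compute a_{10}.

1st diffs: 2, 2 (constant).
So a_i = 2i - 3.
Evaluating at i = 10 gives a_{10} = 17.

17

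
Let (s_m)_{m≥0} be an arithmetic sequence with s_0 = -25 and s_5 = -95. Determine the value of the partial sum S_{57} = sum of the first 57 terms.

-23769

Common difference d = (-95 - (-25)) / (5 - 0) = -14.
s_m = -25 + (m - 0)·(-14).
s_{56} = -809; S = 57·(-25 + (-809))/2 = -23769.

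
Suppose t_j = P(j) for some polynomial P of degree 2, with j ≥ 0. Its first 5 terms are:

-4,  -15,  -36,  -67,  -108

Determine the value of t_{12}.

1st diffs: -11, -21, -31, -41.
2nd diffs: -10, -10, -10 (constant).
So t_j = -5j^2 - 6j - 4.
Evaluating at j = 12 gives t_{12} = -796.

-796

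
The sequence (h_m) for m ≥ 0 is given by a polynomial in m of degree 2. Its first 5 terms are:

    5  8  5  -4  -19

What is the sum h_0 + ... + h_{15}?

1st diffs: 3, -3, -9, -15.
2nd diffs: -6, -6, -6 (constant).
So h_m = -3m^2 + 6m + 5.
Continuing: …, -40, -67, -100, -139, …, h_{15} = -580.
Summing m = 0..15 (16 terms) gives -2920.

-2920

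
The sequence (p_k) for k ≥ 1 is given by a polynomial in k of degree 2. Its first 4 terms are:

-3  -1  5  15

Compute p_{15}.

389

1st diffs: 2, 6, 10.
2nd diffs: 4, 4 (constant).
Newton forward-difference form: p_k = -3 + 2·C(k-1,1) + 4·C(k-1,2).
At k = 15: k-1 = 14, so p_{15} = -3 + 28 + 364 = 389.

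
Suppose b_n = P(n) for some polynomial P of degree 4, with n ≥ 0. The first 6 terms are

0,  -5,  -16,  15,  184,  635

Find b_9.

9819

1st diffs: -5, -11, 31, 169, 451.
2nd diffs: -6, 42, 138, 282.
3rd diffs: 48, 96, 144.
4th diffs: 48, 48 (constant).
Newton forward-difference form: b_n = (-5)·C(n,1) + (-6)·C(n,2) + 48·C(n,3) + 48·C(n,4).
At n = 9: n = 9, so b_9 = -45 - 216 + 4032 + 6048 = 9819.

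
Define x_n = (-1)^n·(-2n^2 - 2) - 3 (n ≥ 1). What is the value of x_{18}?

(-1)^18 = 1; -2n^2 - 2 at n=18 is -650; so x_{18} = -653.

-653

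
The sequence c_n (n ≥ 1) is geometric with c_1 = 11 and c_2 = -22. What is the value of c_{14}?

-90112

Common ratio r = -2.
c_n = 11·(-2)^(n-1).
c_{14} = 11·(-2)^13 = -90112.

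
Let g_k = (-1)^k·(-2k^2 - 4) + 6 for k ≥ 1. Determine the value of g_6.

(-1)^6 = 1; -2k^2 - 4 at k=6 is -76; so g_6 = -70.

-70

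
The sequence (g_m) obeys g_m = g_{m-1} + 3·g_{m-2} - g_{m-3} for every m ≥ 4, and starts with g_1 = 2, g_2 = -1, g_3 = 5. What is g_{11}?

g_4 = 0, g_5 = 16, g_6 = 11, g_7 = 59, g_8 = 76, g_9 = 242, g_{10} = 411, g_{11} = 1061.

1061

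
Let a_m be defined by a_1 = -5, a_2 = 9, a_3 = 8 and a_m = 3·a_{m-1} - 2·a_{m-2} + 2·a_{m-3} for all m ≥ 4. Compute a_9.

a_4 = -4, a_5 = -10, a_6 = -6, a_7 = -6, a_8 = -26, a_9 = -78.

-78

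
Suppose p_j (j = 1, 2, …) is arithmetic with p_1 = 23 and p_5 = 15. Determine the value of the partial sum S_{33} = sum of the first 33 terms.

-297

Common difference d = (15 - 23) / (5 - 1) = -2.
p_j = 23 + (j - 1)·(-2).
p_{33} = -41; S = 33·(23 + (-41))/2 = -297.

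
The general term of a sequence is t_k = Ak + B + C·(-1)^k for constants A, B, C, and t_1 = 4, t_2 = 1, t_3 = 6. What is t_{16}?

15

Write the equations: A + B - C = 4; 2A + B + C = 1; 3A + B - C = 6.
Subtracting the first from the second: A + 2C = -3.
Subtracting the second from the third: A - 2C = 5.
Solving: C = -2, A = 1, then B = 1.
So t_k = 1·k + 1 + (-2)·(-1)^k; at k=16 this is 15.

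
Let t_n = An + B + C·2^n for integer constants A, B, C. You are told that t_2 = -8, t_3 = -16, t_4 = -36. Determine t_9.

-1504

Plug in n = 2, 3, 4: 2A + B + 4C = -8; 3A + B + 8C = -16; 4A + B + 16C = -36.
Subtracting the first from the second: A + 4C = -8.
Subtracting the second from the third: A + 8C = -20.
Solving: C = -3, A = 4, then B = -4.
Hence t_9 = 4·9 + (-4) + (-3)·512 = -1504.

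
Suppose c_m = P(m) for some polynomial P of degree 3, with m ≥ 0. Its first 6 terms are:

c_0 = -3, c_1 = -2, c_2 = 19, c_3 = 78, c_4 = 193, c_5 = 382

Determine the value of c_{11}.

1st diffs: 1, 21, 59, 115, 189.
2nd diffs: 20, 38, 56, 74.
3rd diffs: 18, 18, 18 (constant).
Newton forward-difference form: c_m = -3 + 1·C(m,1) + 20·C(m,2) + 18·C(m,3).
At m = 11: m = 11, so c_{11} = -3 + 11 + 1100 + 2970 = 4078.

4078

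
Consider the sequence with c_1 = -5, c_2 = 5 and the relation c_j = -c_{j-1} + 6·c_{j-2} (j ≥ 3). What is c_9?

c_3 = -35; c_4 = 65; c_5 = -275; c_6 = 665; c_7 = -2315; c_8 = 6305; c_9 = -20195.
(Characteristic roots are 2 and -3.)

-20195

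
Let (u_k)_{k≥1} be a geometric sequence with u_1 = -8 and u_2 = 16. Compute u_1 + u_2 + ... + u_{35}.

-91625968984

Common ratio r = -2.
u_k = (-8)·(-2)^(k-1).
S = (-8)·((-2)^35 - 1)/(-2 - 1) = (-8)·(-34359738368 - 1)/(-3) = -91625968984.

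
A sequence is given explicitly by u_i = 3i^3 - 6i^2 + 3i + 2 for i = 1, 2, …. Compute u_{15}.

8822

u_{15} = 3·15^3 - 6·15^2 + 3·15 + 2 = 8822.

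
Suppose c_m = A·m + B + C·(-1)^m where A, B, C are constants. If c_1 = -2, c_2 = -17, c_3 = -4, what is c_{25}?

Plug in m = 1, 2, 3: A + B - C = -2; 2A + B + C = -17; 3A + B - C = -4.
Subtracting the first from the second: A + 2C = -15.
Subtracting the second from the third: A - 2C = 13.
Solving: C = -7, A = -1, then B = -8.
Hence c_{25} = -1·25 + (-8) + (-7)·(-1) = -26.

-26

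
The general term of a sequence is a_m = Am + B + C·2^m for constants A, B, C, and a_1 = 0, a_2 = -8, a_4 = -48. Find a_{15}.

-98326

At m = 1, 2, 4: A + B + 2C = 0; 2A + B + 4C = -8; 4A + B + 16C = -48.
Subtracting the first from the second: A + 2C = -8.
Subtracting the second from the third: 2A + 12C = -40.
Solving: C = -3, A = -2, then B = 8.
Hence a_{15} = -2·15 + 8 + (-3)·32768 = -98326.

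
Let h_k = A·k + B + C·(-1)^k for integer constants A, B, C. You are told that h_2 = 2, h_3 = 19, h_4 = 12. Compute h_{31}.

At k = 2, 3, 4: 2A + B + C = 2; 3A + B - C = 19; 4A + B + C = 12.
Subtracting the first from the second: A - 2C = 17.
Subtracting the second from the third: A + 2C = -7.
Solving: C = -6, A = 5, then B = -2.
Hence h_{31} = 5·31 + (-2) + (-6)·(-1) = 159.

159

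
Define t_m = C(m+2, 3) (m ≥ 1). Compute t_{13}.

455

C(15, 3) = 455, so t_{13} = 455.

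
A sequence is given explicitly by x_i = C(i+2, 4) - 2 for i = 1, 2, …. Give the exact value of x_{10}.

C(12, 4) = 495, so x_{10} = 493.

493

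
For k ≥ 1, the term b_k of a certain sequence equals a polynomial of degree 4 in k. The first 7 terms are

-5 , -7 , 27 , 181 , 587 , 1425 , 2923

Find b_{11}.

1st diffs: -2, 34, 154, 406, 838, 1498.
2nd diffs: 36, 120, 252, 432, 660.
3rd diffs: 84, 132, 180, 228.
4th diffs: 48, 48, 48 (constant).
So b_k = 2k^4 - 6k^3 + 4k^2 - 2k - 3.
Evaluating at k = 11 gives b_{11} = 21755.

21755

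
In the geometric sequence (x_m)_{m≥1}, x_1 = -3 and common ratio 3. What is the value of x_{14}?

x_m = (-3)·3^(m-1).
x_{14} = (-3)·3^13 = -4782969.

-4782969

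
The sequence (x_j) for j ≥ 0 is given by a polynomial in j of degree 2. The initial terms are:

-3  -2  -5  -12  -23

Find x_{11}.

1st diffs: 1, -3, -7, -11.
2nd diffs: -4, -4, -4 (constant).
Newton forward-difference form: x_j = -3 + 1·C(j,1) + (-4)·C(j,2).
At j = 11: j = 11, so x_{11} = -3 + 11 - 220 = -212.

-212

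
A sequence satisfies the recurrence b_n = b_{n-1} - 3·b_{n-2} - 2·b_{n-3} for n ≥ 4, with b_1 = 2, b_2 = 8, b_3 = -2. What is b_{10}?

Iterate the recurrence:
b_4 = -30  b_5 = -40  b_6 = 54  b_7 = 234  b_8 = 152  b_9 = -658  b_{10} = -1582.

-1582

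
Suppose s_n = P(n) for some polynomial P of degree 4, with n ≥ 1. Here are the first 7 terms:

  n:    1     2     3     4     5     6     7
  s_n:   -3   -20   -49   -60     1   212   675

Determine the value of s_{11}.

1st diffs: -17, -29, -11, 61, 211, 463.
2nd diffs: -12, 18, 72, 150, 252.
3rd diffs: 30, 54, 78, 102.
4th diffs: 24, 24, 24 (constant).
Newton forward-difference form: s_n = -3 + (-17)·C(n-1,1) + (-12)·C(n-1,2) + 30·C(n-1,3) + 24·C(n-1,4).
At n = 11: n-1 = 10, so s_{11} = -3 - 170 - 540 + 3600 + 5040 = 7927.

7927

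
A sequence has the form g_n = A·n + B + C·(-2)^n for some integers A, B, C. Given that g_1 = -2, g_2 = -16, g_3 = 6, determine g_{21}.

4194258

At n = 1, 2, 3: A + B - 2C = -2; 2A + B + 4C = -16; 3A + B - 8C = 6.
Subtracting the first from the second: A + 6C = -14.
Subtracting the second from the third: A - 12C = 22.
Solving: C = -2, A = -2, then B = -4.
So g_n = -2·n + (-4) + (-2)·(-2)^n; at n=21 this is 4194258.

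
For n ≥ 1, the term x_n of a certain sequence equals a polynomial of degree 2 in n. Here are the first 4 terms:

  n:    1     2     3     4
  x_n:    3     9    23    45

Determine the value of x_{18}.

1193

1st diffs: 6, 14, 22.
2nd diffs: 8, 8 (constant).
Newton forward-difference form: x_n = 3 + 6·C(n-1,1) + 8·C(n-1,2).
At n = 18: n-1 = 17, so x_{18} = 3 + 102 + 1088 = 1193.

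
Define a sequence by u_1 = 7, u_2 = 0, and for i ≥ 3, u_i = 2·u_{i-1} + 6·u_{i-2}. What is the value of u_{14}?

43760640

Iterate the recurrence:
u_3 = 42;  u_4 = 84;  u_5 = 420;  …;  u_{11} = 903840;  u_{12} = 3291456;  u_{13} = 12005952;  u_{14} = 43760640.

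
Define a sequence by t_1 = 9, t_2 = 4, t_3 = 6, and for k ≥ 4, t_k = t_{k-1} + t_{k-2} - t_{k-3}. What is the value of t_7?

0

t_4 = 1; t_5 = 3; t_6 = -2; t_7 = 0.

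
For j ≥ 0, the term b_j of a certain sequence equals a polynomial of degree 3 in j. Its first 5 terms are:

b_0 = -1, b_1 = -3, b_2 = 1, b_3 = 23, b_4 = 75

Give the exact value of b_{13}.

1st diffs: -2, 4, 22, 52.
2nd diffs: 6, 18, 30.
3rd diffs: 12, 12 (constant).
So b_j = 2j^3 - 3j^2 - j - 1.
Evaluating at j = 13 gives b_{13} = 3873.

3873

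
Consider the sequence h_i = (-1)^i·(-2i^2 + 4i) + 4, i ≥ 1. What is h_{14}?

-332

(-1)^14 = 1; -2i^2 + 4i at i=14 is -336; so h_{14} = -332.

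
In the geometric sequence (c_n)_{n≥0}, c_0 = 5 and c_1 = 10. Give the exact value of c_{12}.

20480

Common ratio r = 2.
c_n = 5·2^(n-0).
c_{12} = 5·2^12 = 20480.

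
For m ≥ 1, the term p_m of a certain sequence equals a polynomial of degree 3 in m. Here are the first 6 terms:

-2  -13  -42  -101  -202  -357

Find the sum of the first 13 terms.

1st diffs: -11, -29, -59, -101, -155.
2nd diffs: -18, -30, -42, -54.
3rd diffs: -12, -12, -12 (constant).
Newton forward-difference form: p_m = -2 + (-11)·C(m-1,1) + (-18)·C(m-1,2) + (-12)·C(m-1,3).
Continuing: …, -578, -877, -1266, -1757, …, p_{13} = -3962.
Summing m = 1..13 (13 terms) gives -14612.

-14612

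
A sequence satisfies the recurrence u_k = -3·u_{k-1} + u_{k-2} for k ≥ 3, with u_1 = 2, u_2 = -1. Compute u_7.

578

u_3 = 5  u_4 = -16  u_5 = 53  u_6 = -175  u_7 = 578.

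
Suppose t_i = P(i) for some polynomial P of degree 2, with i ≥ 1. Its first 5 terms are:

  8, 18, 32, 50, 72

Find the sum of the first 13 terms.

2028

1st diffs: 10, 14, 18, 22.
2nd diffs: 4, 4, 4 (constant).
So t_i = 2i^2 + 4i + 2.
Continuing: …, 98, 128, 162, 200, …, t_{13} = 392.
Summing i = 1..13 (13 terms) gives 2028.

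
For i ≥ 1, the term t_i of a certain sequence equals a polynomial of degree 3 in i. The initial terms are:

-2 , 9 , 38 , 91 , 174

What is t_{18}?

6713

1st diffs: 11, 29, 53, 83.
2nd diffs: 18, 24, 30.
3rd diffs: 6, 6 (constant).
So t_i = i^3 + 3i^2 - 5i - 1.
Evaluating at i = 18 gives t_{18} = 6713.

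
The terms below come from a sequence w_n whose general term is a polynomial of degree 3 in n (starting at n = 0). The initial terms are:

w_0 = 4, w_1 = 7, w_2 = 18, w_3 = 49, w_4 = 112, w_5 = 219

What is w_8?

924

1st diffs: 3, 11, 31, 63, 107.
2nd diffs: 8, 20, 32, 44.
3rd diffs: 12, 12, 12 (constant).
Newton forward-difference form: w_n = 4 + 3·C(n,1) + 8·C(n,2) + 12·C(n,3).
At n = 8: n = 8, so w_8 = 4 + 24 + 224 + 672 = 924.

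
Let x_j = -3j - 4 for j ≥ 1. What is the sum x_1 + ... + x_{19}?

Over j = 1..19: Σj = 190.
Total = (-3)·190 + (-4)·19 = -646.

-646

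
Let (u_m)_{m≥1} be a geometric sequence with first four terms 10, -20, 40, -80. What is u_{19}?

2621440

Common ratio r = -2.
u_m = 10·(-2)^(m-1).
u_{19} = 10·(-2)^18 = 2621440.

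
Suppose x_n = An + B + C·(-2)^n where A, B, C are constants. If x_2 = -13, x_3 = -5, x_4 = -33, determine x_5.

Write the equations: 2A + B + 4C = -13; 3A + B - 8C = -5; 4A + B + 16C = -33.
Subtracting the first from the second: A - 12C = 8.
Subtracting the second from the third: A + 24C = -28.
Solving: C = -1, A = -4, then B = -1.
So x_n = -4·n + (-1) + (-1)·(-2)^n; at n=5 this is 11.

11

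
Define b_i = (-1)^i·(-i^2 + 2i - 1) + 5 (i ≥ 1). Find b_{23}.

489

(-1)^23 = -1; -i^2 + 2i - 1 at i=23 is -484; so b_{23} = 489.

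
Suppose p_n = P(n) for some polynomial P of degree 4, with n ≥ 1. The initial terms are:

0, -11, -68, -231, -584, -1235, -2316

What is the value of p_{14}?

1st diffs: -11, -57, -163, -353, -651, -1081.
2nd diffs: -46, -106, -190, -298, -430.
3rd diffs: -60, -84, -108, -132.
4th diffs: -24, -24, -24 (constant).
Newton forward-difference form: p_n = (-11)·C(n-1,1) + (-46)·C(n-1,2) + (-60)·C(n-1,3) + (-24)·C(n-1,4).
At n = 14: n-1 = 13, so p_{14} = -143 - 3588 - 17160 - 17160 = -38051.

-38051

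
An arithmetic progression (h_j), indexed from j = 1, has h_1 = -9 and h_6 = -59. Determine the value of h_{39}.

-389

Common difference d = (-59 - (-9)) / (6 - 1) = -10.
h_j = -9 + (j - 1)·(-10).
h_{39} = -9 + 38·(-10) = -389.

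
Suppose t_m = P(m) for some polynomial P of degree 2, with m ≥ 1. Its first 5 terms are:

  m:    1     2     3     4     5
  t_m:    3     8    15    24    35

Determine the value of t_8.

80

1st diffs: 5, 7, 9, 11.
2nd diffs: 2, 2, 2 (constant).
Newton forward-difference form: t_m = 3 + 5·C(m-1,1) + 2·C(m-1,2).
At m = 8: m-1 = 7, so t_8 = 3 + 35 + 42 = 80.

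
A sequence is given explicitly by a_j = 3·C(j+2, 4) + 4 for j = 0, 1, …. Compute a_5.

C(7, 4) = 35, so a_5 = 109.

109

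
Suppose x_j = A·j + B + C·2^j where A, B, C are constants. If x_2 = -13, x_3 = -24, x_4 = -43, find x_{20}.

-2097211

The three given values yield: 2A + B + 4C = -13; 3A + B + 8C = -24; 4A + B + 16C = -43.
Subtracting the first from the second: A + 4C = -11.
Subtracting the second from the third: A + 8C = -19.
Solving: C = -2, A = -3, then B = 1.
Hence x_{20} = -3·20 + 1 + (-2)·1048576 = -2097211.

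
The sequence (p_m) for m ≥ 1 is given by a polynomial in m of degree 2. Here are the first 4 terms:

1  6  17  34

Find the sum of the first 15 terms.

1st diffs: 5, 11, 17.
2nd diffs: 6, 6 (constant).
So p_m = 3m^2 - 4m + 2.
Continuing: …, 57, 86, 121, 162, …, p_{15} = 617.
Summing m = 1..15 (15 terms) gives 3270.

3270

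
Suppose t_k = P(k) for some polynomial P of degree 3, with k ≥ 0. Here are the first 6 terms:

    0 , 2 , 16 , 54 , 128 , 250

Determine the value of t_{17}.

1st diffs: 2, 14, 38, 74, 122.
2nd diffs: 12, 24, 36, 48.
3rd diffs: 12, 12, 12 (constant).
Newton forward-difference form: t_k = 2·C(k,1) + 12·C(k,2) + 12·C(k,3).
At k = 17: k = 17, so t_{17} = 34 + 1632 + 8160 = 9826.

9826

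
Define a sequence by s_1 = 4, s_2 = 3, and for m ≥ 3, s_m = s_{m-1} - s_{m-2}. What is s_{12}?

Applying the relation repeatedly:
s_3 = -1;  s_4 = -4;  s_5 = -3;  s_6 = 1;  s_7 = 4;  s_8 = 3;  s_9 = -1;  s_{10} = -4;  s_{11} = -3;  s_{12} = 1.

1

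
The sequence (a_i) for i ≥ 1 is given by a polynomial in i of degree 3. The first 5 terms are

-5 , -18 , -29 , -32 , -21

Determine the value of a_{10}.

454

1st diffs: -13, -11, -3, 11.
2nd diffs: 2, 8, 14.
3rd diffs: 6, 6 (constant).
So a_i = i^3 - 5i^2 - 5i + 4.
Evaluating at i = 10 gives a_{10} = 454.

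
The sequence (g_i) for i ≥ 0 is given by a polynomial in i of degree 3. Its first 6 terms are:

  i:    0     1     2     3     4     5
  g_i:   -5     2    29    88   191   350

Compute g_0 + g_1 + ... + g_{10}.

7590

1st diffs: 7, 27, 59, 103, 159.
2nd diffs: 20, 32, 44, 56.
3rd diffs: 12, 12, 12 (constant).
Newton forward-difference form: g_i = -5 + 7·C(i,1) + 20·C(i,2) + 12·C(i,3).
Continuing: …, 577, 884, 1283, 1786, …, g_{10} = 2405.
Summing i = 0..10 (11 terms) gives 7590.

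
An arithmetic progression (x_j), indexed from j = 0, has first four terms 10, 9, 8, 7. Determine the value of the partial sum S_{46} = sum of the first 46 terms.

Common difference d = -1.
x_j = 10 + (j - 0)·(-1).
x_{45} = -35; S = 46·(10 + (-35))/2 = -575.

-575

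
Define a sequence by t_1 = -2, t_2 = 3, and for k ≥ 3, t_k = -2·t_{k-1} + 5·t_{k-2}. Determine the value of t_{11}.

t_3 = -16; t_4 = 47; t_5 = -174; t_6 = 583; t_7 = -2036; t_8 = 6987; t_9 = -24154; t_{10} = 83243; t_{11} = -287256.

-287256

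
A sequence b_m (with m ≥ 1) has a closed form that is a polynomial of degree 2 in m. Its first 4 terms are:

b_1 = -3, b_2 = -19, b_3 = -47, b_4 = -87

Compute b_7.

1st diffs: -16, -28, -40.
2nd diffs: -12, -12 (constant).
So b_m = -6m^2 + 2m + 1.
Evaluating at m = 7 gives b_7 = -279.

-279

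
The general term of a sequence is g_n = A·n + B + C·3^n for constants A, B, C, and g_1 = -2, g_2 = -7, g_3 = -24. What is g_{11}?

-177136

At n = 1, 2, 3: A + B + 3C = -2; 2A + B + 9C = -7; 3A + B + 27C = -24.
Subtracting the first from the second: A + 6C = -5.
Subtracting the second from the third: A + 18C = -17.
Solving: C = -1, A = 1, then B = 0.
Hence g_{11} = 1·11 + 0 + (-1)·177147 = -177136.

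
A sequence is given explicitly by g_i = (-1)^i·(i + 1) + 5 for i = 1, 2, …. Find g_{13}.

(-1)^13 = -1; i + 1 at i=13 is 14; so g_{13} = -9.

-9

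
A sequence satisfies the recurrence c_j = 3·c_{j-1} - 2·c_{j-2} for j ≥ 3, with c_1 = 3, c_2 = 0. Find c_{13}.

-12282

Step forward from the initial values:
c_3 = -6;  c_4 = -18;  c_5 = -42;  …;  c_{10} = -1530;  c_{11} = -3066;  c_{12} = -6138;  c_{13} = -12282.
(Characteristic roots are 2 and 1.)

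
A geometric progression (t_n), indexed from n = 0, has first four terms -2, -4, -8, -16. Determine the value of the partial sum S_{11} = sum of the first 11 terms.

Common ratio r = 2.
t_n = (-2)·2^(n-0).
S = (-2)·(2^11 - 1)/(2 - 1) = (-2)·(2048 - 1)/(1) = -4094.

-4094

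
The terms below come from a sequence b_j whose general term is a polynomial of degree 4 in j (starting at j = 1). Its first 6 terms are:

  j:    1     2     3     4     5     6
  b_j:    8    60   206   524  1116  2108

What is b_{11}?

19158

1st diffs: 52, 146, 318, 592, 992.
2nd diffs: 94, 172, 274, 400.
3rd diffs: 78, 102, 126.
4th diffs: 24, 24 (constant).
Newton forward-difference form: b_j = 8 + 52·C(j-1,1) + 94·C(j-1,2) + 78·C(j-1,3) + 24·C(j-1,4).
At j = 11: j-1 = 10, so b_{11} = 8 + 520 + 4230 + 9360 + 5040 = 19158.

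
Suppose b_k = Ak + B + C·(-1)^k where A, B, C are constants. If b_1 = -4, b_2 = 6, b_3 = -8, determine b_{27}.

At k = 1, 2, 3: A + B - C = -4; 2A + B + C = 6; 3A + B - C = -8.
Subtracting the first from the second: A + 2C = 10.
Subtracting the second from the third: A - 2C = -14.
Solving: C = 6, A = -2, then B = 4.
Therefore b_{27} = -54 + 4 + 6·(-1) = -56.

-56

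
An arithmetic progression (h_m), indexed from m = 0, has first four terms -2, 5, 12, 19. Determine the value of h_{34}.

Common difference d = 7.
h_m = -2 + (m - 0)·7.
h_{34} = -2 + 34·7 = 236.

236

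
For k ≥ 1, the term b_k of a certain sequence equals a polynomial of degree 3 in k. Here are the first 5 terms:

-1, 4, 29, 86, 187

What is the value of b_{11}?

2389

1st diffs: 5, 25, 57, 101.
2nd diffs: 20, 32, 44.
3rd diffs: 12, 12 (constant).
So b_k = 2k^3 - 2k^2 - 3k + 2.
Evaluating at k = 11 gives b_{11} = 2389.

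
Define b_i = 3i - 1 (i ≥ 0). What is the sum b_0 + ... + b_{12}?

Over i = 0..12: Σi = 78.
Total = (3)·78 + (-1)·13 = 221.

221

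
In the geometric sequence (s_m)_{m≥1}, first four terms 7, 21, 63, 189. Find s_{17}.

Common ratio r = 3.
s_m = 7·3^(m-1).
s_{17} = 7·3^16 = 301327047.

301327047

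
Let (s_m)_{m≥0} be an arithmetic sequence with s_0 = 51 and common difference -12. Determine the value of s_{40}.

-429

s_m = 51 + (m - 0)·(-12).
s_{40} = 51 + 40·(-12) = -429.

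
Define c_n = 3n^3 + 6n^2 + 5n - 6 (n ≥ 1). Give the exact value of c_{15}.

c_{15} = 3·15^3 + 6·15^2 + 5·15 - 6 = 11544.

11544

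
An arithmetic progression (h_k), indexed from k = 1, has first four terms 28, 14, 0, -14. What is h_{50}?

Common difference d = -14.
h_k = 28 + (k - 1)·(-14).
h_{50} = 28 + 49·(-14) = -658.

-658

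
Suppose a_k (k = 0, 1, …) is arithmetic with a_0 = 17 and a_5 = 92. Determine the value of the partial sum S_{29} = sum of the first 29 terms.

6583

Common difference d = (92 - 17) / (5 - 0) = 15.
a_k = 17 + (k - 0)·15.
a_{28} = 437; S = 29·(17 + 437)/2 = 6583.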